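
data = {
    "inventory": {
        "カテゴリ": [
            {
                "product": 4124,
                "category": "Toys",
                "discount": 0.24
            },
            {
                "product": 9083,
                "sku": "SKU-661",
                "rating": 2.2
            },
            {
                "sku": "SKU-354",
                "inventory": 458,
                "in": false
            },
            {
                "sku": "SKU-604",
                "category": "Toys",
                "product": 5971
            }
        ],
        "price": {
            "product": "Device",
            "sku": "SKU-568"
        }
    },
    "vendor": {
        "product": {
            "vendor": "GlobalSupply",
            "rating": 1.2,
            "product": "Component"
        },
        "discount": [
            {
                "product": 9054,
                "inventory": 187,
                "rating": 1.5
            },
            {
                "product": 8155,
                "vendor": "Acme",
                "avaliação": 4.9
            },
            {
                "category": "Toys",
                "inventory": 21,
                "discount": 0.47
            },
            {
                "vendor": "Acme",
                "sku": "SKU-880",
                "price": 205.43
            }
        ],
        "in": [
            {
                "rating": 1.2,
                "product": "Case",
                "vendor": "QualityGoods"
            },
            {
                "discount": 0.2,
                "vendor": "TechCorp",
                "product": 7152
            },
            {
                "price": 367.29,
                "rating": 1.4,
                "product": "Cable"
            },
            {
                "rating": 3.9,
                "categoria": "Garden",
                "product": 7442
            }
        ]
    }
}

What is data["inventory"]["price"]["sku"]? "SKU-568"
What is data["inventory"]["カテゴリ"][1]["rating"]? 2.2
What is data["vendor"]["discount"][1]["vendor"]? "Acme"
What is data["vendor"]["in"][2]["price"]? 367.29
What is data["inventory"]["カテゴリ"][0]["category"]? "Toys"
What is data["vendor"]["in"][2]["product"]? "Cable"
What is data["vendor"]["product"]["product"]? "Component"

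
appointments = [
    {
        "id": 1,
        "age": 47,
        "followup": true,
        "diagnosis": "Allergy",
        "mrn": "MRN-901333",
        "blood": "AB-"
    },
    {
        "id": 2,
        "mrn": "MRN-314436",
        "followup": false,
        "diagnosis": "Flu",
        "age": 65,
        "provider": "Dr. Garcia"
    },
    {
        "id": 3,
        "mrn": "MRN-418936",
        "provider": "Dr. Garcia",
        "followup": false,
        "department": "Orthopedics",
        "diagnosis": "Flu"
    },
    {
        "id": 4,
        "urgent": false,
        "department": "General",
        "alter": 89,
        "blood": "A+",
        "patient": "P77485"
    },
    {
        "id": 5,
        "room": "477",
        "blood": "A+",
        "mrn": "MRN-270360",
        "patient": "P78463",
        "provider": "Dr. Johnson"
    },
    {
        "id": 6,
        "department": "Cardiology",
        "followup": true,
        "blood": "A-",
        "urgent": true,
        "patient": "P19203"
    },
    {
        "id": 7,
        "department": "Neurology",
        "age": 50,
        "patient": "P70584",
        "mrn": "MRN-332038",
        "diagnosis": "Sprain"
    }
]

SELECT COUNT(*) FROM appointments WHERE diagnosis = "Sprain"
1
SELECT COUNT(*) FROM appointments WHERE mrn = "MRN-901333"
1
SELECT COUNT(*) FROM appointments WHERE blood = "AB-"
1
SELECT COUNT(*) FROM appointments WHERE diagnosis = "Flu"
2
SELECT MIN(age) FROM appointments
47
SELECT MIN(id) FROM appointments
1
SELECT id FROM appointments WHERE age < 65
[1, 7]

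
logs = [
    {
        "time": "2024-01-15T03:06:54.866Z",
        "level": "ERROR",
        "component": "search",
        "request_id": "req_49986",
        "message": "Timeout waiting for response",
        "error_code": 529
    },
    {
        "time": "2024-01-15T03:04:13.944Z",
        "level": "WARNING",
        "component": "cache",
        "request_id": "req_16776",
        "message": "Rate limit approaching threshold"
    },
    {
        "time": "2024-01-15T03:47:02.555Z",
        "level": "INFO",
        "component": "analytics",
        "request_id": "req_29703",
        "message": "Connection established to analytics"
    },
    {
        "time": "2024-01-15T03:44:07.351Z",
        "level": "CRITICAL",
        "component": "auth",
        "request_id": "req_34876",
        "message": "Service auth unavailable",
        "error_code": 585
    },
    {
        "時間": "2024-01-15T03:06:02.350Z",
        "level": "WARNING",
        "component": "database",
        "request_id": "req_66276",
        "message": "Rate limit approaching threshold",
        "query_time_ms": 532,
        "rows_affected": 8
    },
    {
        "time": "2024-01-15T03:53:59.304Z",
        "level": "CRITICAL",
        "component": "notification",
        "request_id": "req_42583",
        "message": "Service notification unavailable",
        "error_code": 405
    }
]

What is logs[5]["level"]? "CRITICAL"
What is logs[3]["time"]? "2024-01-15T03:44:07.351Z"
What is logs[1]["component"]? "cache"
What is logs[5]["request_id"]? "req_42583"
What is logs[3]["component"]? "auth"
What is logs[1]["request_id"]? "req_16776"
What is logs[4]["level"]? "WARNING"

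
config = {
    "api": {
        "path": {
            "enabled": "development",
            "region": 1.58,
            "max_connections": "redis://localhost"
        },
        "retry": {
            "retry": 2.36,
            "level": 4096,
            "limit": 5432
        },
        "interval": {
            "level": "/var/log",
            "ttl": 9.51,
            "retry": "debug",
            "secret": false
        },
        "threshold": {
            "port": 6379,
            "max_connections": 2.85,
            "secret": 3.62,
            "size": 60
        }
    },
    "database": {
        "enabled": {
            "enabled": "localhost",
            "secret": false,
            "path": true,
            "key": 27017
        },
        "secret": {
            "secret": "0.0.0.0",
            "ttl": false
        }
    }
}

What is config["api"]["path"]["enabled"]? "development"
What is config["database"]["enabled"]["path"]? True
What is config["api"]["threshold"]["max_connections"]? 2.85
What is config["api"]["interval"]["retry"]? "debug"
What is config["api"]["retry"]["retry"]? 2.36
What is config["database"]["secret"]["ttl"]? False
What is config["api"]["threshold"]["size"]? 60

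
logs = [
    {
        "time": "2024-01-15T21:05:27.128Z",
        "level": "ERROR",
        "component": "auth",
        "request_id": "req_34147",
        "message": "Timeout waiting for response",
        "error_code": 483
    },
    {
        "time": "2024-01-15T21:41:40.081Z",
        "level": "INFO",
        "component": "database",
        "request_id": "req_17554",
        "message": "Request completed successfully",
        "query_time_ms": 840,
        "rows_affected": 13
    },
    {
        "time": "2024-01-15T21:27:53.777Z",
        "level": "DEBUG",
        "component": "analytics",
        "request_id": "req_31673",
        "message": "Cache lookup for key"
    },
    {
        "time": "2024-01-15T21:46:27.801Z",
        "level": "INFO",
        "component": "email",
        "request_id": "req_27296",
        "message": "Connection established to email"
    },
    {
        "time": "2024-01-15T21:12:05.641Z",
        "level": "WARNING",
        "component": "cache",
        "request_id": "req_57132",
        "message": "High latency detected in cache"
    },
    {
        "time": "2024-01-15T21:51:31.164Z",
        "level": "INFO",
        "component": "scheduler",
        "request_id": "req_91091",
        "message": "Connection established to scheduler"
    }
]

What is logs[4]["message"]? "High latency detected in cache"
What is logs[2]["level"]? "DEBUG"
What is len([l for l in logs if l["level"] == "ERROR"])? 1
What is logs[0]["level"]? "ERROR"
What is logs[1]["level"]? "INFO"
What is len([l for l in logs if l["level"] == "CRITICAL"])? 0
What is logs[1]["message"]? "Request completed successfully"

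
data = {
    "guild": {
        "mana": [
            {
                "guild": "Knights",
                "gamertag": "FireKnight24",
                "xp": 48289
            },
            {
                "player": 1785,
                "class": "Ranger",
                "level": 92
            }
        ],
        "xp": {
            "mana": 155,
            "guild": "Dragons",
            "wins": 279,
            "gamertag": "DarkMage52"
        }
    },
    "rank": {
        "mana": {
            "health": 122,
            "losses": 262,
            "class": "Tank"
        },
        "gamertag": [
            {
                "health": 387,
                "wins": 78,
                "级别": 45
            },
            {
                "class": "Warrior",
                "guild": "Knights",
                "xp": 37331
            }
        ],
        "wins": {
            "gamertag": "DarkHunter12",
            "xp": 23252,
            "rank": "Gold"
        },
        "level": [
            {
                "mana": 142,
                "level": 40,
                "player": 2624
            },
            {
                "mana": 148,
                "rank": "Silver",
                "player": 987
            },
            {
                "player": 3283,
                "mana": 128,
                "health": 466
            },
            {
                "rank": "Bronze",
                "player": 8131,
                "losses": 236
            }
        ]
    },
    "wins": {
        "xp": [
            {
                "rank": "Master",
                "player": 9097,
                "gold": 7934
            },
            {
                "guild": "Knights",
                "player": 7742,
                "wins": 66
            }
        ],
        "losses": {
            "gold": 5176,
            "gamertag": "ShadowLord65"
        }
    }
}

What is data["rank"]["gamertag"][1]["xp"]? 37331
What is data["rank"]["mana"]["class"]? "Tank"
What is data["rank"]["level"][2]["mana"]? 128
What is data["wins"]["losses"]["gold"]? 5176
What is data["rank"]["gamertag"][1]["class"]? "Warrior"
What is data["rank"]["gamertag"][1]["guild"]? "Knights"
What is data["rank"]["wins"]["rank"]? "Gold"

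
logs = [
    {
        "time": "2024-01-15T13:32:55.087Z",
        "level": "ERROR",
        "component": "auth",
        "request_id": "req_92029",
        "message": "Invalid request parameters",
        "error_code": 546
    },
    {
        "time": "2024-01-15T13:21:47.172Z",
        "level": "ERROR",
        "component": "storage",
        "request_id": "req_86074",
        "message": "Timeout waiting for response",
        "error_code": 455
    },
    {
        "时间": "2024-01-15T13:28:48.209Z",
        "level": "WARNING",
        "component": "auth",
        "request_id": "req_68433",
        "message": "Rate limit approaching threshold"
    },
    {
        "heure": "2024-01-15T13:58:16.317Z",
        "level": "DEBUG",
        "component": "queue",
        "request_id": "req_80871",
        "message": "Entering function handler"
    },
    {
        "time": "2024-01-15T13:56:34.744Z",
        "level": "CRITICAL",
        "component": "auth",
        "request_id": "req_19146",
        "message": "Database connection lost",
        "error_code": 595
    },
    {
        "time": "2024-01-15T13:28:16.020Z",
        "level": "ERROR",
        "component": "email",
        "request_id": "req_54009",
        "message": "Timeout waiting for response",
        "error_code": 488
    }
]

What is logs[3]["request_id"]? "req_80871"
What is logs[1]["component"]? "storage"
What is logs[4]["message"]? "Database connection lost"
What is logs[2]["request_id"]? "req_68433"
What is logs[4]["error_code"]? 595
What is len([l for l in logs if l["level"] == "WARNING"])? 1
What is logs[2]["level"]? "WARNING"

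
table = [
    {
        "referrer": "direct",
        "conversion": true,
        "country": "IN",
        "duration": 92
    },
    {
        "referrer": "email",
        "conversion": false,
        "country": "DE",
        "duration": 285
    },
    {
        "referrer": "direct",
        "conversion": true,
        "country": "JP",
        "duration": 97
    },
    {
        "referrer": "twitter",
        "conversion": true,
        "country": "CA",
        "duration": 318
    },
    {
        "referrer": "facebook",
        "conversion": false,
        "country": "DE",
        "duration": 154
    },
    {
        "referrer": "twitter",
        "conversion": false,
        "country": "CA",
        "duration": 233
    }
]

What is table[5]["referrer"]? "twitter"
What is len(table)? 6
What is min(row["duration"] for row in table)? 92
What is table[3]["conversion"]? True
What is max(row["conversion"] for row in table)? True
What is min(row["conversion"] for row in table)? False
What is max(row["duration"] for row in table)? 318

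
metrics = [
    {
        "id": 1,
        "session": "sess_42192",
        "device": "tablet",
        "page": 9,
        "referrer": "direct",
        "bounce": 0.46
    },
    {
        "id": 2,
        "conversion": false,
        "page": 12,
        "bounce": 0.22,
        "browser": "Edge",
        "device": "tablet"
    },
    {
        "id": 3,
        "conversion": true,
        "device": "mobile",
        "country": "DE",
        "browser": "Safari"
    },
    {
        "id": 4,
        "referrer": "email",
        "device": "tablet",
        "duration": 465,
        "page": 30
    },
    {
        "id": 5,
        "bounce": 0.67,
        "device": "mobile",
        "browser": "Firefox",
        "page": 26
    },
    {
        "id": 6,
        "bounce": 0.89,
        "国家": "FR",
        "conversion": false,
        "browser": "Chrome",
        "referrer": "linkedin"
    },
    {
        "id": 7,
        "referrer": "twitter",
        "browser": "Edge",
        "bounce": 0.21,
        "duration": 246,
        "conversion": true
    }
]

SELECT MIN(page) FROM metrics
9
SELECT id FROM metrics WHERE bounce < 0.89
[1, 2, 5, 7]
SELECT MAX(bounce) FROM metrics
0.89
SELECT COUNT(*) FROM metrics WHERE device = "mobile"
2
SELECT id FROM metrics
[1, 2, 3, 4, 5, 6, 7]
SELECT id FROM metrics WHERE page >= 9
[1, 2, 4, 5]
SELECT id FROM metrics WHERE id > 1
[2, 3, 4, 5, 6, 7]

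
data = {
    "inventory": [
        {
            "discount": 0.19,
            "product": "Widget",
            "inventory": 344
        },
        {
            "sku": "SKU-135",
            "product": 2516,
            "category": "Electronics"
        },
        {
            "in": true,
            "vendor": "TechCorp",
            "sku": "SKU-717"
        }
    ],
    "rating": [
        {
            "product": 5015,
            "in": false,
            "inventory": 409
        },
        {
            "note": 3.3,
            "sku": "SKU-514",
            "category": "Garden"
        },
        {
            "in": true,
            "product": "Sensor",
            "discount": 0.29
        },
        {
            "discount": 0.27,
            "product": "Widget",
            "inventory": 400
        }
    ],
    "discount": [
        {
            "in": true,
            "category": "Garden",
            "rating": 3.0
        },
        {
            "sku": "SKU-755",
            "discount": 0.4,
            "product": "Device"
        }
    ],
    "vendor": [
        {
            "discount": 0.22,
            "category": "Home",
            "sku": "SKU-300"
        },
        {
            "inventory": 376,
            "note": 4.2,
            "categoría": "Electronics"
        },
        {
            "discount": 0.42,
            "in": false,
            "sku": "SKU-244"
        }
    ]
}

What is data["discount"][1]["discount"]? 0.4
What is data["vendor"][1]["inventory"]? 376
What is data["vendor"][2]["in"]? False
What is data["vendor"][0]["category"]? "Home"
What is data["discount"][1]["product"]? "Device"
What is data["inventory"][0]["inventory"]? 344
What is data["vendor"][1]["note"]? 4.2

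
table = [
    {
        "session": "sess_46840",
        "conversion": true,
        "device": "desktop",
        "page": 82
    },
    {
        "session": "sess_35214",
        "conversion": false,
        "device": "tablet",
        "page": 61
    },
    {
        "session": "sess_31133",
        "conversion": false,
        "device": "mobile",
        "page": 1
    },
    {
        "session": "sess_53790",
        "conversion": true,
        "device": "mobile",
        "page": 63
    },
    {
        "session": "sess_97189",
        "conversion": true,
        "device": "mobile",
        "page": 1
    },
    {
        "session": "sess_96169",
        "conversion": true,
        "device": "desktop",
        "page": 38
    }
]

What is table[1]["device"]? "tablet"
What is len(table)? 6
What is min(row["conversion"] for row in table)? False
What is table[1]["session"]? "sess_35214"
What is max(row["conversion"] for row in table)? True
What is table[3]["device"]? "mobile"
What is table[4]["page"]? 1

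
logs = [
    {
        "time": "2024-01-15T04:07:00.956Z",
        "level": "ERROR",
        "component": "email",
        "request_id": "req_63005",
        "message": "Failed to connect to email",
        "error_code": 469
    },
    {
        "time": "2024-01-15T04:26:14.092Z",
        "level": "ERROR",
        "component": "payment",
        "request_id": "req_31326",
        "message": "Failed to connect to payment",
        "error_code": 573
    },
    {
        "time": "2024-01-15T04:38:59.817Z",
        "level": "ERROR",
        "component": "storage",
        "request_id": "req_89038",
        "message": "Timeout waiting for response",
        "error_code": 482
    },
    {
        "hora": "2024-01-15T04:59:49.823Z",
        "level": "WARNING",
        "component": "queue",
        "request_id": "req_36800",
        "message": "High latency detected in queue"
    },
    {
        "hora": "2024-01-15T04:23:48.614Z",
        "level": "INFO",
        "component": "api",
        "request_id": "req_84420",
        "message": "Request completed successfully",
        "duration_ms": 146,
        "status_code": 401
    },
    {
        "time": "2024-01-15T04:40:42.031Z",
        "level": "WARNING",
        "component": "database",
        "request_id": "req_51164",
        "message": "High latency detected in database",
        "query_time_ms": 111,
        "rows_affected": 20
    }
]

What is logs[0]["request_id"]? "req_63005"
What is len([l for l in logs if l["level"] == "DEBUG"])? 0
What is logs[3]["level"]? "WARNING"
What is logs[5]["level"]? "WARNING"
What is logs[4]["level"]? "INFO"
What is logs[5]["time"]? "2024-01-15T04:40:42.031Z"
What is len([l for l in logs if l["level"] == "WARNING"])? 2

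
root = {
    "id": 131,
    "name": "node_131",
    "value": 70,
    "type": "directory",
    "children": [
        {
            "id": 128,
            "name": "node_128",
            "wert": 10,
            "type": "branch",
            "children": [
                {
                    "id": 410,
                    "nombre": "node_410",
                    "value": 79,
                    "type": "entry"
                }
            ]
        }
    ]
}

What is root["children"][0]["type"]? "branch"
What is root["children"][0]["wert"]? 10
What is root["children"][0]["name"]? "node_128"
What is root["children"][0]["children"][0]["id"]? 410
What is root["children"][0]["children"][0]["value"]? 79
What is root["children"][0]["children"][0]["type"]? "entry"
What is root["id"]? 131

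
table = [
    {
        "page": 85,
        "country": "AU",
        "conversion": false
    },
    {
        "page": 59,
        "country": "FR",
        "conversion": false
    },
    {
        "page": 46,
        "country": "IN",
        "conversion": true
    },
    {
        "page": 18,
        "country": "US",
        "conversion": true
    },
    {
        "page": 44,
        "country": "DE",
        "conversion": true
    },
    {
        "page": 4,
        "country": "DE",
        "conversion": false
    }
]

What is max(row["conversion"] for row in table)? True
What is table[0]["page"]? 85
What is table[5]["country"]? "DE"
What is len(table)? 6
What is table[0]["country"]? "AU"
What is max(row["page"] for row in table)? 85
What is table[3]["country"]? "US"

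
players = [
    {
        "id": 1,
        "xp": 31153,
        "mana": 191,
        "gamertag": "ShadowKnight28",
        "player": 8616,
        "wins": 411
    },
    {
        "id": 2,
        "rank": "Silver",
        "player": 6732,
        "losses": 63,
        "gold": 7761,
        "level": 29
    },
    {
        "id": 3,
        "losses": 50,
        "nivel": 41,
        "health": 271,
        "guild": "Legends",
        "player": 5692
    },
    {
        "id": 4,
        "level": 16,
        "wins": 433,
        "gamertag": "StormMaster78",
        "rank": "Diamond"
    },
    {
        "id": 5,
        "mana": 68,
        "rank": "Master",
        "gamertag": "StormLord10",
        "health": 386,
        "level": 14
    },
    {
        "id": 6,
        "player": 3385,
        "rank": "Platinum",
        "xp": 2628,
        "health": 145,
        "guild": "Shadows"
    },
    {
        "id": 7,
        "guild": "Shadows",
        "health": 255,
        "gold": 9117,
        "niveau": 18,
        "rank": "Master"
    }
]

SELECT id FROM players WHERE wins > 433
[]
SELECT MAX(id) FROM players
7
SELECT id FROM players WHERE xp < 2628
[]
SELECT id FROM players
[1, 2, 3, 4, 5, 6, 7]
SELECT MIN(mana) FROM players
68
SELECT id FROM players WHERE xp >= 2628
[1, 6]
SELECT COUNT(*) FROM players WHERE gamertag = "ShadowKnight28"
1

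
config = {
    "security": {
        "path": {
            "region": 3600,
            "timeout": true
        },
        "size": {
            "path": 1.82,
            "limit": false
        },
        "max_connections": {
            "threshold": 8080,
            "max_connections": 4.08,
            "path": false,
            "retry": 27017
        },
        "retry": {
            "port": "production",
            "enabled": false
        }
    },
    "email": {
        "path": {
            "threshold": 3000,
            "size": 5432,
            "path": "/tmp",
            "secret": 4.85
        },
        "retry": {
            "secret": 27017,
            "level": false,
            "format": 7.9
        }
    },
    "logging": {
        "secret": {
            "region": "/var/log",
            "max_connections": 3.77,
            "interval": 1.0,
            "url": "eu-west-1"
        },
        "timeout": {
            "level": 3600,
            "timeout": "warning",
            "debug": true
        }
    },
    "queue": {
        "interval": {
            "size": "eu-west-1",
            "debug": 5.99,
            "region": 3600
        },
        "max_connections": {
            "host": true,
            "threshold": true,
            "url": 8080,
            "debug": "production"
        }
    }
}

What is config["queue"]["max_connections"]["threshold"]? True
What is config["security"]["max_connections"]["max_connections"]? 4.08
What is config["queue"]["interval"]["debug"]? 5.99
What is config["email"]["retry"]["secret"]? 27017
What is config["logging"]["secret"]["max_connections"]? 3.77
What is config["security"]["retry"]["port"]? "production"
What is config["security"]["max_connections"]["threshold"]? 8080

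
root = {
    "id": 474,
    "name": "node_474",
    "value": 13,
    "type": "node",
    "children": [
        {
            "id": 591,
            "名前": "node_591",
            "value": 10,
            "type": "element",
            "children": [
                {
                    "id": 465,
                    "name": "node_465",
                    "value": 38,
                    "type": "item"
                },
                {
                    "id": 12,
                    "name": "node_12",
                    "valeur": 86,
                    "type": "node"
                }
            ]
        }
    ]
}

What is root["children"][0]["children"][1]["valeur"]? 86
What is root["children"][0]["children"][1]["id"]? 12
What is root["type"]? "node"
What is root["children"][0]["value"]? 10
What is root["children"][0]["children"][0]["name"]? "node_465"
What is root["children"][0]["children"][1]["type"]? "node"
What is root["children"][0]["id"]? 591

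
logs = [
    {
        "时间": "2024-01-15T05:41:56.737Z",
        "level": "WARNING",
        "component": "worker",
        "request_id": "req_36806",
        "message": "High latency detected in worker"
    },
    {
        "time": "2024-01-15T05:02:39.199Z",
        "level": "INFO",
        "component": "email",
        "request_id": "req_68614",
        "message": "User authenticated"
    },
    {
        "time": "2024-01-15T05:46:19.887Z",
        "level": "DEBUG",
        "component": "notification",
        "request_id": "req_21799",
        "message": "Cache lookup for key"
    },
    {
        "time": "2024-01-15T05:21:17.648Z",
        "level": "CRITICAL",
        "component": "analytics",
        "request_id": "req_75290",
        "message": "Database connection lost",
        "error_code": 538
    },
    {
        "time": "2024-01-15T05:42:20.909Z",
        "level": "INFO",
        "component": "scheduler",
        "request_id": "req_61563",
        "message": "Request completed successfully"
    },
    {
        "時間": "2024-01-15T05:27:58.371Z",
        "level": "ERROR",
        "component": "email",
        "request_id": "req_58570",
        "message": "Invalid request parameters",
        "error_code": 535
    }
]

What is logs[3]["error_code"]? 538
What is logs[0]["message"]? "High latency detected in worker"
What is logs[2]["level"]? "DEBUG"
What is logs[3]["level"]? "CRITICAL"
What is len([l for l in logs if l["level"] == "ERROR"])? 1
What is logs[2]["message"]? "Cache lookup for key"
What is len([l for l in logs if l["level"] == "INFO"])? 2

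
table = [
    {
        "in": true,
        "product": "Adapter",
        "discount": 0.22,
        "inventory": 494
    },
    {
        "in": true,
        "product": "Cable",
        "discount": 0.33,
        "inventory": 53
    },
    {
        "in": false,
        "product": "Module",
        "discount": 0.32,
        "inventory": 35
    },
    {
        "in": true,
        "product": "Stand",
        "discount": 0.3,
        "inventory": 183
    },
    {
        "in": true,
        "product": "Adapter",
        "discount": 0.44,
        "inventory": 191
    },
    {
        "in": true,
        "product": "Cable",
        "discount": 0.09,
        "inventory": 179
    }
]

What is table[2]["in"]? False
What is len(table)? 6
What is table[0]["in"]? True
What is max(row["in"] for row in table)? True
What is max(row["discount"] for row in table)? 0.44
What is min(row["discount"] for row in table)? 0.09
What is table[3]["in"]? True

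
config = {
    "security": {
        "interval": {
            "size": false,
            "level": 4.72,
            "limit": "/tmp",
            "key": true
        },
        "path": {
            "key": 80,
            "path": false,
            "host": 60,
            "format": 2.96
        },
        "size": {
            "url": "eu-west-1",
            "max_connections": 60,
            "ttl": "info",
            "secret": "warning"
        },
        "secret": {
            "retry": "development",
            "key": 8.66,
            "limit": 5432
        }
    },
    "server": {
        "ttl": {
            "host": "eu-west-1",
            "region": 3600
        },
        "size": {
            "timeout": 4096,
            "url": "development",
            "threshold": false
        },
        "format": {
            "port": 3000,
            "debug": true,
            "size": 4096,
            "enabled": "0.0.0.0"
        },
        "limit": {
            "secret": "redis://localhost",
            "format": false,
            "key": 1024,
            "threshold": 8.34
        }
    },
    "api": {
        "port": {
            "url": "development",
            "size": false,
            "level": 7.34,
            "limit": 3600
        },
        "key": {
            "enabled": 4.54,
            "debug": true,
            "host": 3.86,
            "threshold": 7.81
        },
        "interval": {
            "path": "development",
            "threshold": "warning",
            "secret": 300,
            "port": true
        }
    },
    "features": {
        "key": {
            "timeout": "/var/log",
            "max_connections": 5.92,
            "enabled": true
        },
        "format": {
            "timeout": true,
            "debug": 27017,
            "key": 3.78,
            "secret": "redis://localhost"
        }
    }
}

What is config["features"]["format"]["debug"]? 27017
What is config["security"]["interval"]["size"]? False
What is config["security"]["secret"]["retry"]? "development"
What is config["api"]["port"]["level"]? 7.34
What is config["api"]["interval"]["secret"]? 300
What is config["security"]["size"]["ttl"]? "info"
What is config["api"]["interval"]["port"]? True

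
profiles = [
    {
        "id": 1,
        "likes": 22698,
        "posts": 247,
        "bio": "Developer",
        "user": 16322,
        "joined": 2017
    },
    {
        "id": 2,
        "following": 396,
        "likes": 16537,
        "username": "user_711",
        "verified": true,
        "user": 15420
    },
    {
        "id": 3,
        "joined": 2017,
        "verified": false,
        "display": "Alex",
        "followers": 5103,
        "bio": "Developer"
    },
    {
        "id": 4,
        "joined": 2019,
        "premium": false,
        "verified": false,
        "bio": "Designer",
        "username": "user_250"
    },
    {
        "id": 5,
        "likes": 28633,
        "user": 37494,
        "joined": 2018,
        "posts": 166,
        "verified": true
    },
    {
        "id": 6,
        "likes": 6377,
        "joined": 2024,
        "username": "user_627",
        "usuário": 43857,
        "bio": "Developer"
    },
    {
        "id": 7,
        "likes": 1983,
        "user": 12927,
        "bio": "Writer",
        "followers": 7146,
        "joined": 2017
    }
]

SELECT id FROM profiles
[1, 2, 3, 4, 5, 6, 7]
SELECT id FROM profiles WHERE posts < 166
[]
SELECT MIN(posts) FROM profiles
166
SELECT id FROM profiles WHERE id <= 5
[1, 2, 3, 4, 5]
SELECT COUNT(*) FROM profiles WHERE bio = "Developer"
3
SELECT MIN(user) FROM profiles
12927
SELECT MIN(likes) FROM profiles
1983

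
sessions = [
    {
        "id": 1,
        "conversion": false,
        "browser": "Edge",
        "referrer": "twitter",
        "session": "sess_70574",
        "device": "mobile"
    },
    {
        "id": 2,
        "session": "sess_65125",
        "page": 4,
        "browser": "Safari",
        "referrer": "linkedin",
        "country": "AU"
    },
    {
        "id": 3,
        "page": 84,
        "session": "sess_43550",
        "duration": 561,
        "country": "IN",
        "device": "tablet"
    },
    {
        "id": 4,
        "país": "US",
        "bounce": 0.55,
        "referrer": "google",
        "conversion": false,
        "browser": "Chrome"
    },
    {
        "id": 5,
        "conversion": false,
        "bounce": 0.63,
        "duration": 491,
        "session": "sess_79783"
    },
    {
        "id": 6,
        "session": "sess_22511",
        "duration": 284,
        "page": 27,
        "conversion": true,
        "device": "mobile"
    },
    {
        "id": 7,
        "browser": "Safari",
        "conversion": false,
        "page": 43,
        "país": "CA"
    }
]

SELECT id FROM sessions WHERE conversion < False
[]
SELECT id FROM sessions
[1, 2, 3, 4, 5, 6, 7]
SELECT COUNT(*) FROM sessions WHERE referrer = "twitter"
1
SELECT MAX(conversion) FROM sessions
True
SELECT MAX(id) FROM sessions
7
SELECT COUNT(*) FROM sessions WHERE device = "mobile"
2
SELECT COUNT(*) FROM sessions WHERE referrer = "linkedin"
1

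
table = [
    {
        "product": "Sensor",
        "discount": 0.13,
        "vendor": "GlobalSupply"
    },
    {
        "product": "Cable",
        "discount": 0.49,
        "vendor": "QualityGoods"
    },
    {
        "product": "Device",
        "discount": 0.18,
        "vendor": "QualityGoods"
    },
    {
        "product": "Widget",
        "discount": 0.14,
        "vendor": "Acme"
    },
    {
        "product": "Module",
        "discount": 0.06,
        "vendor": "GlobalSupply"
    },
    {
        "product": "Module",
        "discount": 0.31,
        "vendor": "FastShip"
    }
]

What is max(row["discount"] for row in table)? 0.49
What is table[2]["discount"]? 0.18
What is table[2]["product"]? "Device"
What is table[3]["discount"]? 0.14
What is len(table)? 6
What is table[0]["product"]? "Sensor"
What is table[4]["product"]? "Module"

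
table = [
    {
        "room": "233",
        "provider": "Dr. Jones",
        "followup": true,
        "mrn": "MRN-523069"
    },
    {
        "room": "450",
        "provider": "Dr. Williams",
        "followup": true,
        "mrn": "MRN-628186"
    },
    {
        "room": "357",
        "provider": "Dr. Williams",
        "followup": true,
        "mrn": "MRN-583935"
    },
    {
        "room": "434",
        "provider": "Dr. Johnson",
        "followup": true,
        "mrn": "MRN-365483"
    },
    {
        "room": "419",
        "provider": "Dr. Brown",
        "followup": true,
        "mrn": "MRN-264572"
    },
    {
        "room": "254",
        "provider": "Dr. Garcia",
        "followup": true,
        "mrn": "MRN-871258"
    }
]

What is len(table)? 6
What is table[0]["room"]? "233"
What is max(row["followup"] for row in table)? True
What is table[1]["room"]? "450"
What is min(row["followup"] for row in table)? True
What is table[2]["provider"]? "Dr. Williams"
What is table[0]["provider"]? "Dr. Jones"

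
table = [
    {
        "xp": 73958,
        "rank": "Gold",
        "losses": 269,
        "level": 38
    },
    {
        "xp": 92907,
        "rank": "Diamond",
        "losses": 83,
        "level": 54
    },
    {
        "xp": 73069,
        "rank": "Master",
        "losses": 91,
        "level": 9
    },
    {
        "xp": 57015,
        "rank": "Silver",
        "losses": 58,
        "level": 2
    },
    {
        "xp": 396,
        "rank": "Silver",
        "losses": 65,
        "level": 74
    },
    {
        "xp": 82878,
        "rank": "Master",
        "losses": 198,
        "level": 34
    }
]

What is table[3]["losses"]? 58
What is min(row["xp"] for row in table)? 396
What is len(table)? 6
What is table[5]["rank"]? "Master"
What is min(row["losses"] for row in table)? 58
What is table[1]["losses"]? 83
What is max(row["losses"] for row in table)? 269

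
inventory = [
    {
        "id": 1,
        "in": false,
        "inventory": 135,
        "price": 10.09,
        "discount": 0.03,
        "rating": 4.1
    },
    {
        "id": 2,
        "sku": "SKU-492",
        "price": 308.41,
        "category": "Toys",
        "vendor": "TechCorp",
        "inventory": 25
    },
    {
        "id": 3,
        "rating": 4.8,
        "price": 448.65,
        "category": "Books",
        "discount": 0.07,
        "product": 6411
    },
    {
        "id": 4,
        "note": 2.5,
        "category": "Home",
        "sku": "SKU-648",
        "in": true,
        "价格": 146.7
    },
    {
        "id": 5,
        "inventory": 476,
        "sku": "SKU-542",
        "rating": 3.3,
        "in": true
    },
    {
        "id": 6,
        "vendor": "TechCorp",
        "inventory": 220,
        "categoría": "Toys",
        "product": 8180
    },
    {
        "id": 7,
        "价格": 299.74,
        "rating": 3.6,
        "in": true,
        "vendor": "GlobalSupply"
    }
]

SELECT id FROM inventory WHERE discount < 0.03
[]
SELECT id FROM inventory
[1, 2, 3, 4, 5, 6, 7]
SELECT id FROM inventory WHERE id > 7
[]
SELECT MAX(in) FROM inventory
True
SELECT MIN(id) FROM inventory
1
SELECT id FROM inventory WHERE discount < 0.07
[1]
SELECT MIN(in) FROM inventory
False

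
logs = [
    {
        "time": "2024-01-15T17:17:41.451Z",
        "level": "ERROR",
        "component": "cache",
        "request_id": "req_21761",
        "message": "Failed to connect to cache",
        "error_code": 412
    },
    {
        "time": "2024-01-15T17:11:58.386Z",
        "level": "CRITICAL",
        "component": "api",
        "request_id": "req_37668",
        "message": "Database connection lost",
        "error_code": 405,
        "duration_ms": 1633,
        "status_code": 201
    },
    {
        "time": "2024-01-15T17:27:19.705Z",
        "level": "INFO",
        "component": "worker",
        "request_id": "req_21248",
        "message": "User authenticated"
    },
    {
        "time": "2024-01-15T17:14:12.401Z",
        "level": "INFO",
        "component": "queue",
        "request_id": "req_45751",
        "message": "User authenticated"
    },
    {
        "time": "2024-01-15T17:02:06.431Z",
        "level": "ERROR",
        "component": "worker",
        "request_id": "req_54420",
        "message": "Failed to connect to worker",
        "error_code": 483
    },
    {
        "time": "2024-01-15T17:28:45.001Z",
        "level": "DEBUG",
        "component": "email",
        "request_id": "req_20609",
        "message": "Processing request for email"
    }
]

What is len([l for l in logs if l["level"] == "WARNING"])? 0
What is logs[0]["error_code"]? 412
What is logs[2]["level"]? "INFO"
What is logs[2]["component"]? "worker"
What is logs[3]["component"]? "queue"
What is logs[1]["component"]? "api"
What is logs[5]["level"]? "DEBUG"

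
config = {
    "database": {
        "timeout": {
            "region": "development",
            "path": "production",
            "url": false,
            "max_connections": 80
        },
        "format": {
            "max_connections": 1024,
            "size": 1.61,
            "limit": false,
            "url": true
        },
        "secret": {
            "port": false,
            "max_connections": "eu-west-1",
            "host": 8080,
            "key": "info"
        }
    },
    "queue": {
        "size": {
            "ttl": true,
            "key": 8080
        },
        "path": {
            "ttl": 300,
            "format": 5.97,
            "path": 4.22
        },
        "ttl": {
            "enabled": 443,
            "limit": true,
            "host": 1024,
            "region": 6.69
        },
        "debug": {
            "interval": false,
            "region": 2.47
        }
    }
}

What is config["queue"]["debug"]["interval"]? False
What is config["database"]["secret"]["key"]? "info"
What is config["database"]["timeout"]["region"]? "development"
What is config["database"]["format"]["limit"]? False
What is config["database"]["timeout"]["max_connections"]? 80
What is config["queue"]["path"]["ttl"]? 300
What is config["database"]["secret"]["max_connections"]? "eu-west-1"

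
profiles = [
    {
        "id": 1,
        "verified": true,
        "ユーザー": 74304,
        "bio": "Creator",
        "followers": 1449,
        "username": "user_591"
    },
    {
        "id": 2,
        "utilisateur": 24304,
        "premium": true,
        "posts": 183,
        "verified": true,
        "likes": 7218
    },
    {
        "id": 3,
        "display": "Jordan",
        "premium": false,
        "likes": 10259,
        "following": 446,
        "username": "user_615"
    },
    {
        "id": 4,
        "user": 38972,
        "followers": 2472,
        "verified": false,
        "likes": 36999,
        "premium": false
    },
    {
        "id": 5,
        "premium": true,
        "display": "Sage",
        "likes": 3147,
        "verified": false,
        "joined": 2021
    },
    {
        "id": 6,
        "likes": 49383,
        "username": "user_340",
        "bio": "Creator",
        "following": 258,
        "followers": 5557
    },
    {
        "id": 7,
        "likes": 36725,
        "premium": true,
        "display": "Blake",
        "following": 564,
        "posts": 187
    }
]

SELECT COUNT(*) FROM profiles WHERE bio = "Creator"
2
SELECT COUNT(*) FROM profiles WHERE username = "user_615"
1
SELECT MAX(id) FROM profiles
7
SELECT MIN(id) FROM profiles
1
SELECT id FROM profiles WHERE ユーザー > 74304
[]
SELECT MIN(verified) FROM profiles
False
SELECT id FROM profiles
[1, 2, 3, 4, 5, 6, 7]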